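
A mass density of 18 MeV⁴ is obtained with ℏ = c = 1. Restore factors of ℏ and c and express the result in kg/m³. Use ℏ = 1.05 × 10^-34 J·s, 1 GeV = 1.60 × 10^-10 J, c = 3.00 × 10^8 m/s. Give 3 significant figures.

Mass density is [E]/(c²[L]³) = [E]⁴/(ℏ³c⁵).
1 GeV⁴ → 1/(ℏ³c⁵) × (1 GeV in J)⁴ = 2.33 × 10^20 kg/m³.
Convert the energy scale: 18 MeV⁴ = 1.80 × 10^-11 GeV⁴.
Result: 1.80 × 10^-11 × 2.33 × 10^20 = 4.19 × 10^9 kg/m³.

4.19 × 10^9 kg/m³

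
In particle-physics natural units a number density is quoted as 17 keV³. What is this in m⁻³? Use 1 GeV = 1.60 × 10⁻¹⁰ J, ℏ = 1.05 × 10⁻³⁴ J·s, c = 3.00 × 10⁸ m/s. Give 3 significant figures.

2.23 × 10³⁰ m⁻³

Number density is [L]⁻³ = [E]³/(ℏc)³.
1 GeV³ → 1/(ℏc)³ × (1 GeV in J)³ = 1.31 × 10⁴⁷ m⁻³.
Convert the energy scale: 17 keV³ = 1.70 × 10⁻¹⁷ GeV³.
Result: 1.70 × 10⁻¹⁷ × 1.31 × 10⁴⁷ = 2.23 × 10³⁰ m⁻³.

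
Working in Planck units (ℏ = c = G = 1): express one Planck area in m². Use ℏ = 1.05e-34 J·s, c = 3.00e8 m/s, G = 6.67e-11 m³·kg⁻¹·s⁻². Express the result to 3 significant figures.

2.59e-70 m²

Dimensional analysis gives A_P = ℏG/c³.
  = 7.00e-45 / 2.70e25
  = 2.59e-70 m²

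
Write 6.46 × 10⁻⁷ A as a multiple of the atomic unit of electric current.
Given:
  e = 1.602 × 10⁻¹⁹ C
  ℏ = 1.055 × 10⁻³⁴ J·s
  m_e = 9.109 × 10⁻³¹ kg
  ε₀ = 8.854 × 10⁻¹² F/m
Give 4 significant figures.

9.770 × 10⁻⁵

atomic unit of electric current: I_au = e E_h/ℏ = m_e e⁵/((4πε₀)²ℏ³) = 6.612 × 10⁻³ A.
6.46 × 10⁻⁷ / 6.612 × 10⁻³ = 9.770 × 10⁻⁵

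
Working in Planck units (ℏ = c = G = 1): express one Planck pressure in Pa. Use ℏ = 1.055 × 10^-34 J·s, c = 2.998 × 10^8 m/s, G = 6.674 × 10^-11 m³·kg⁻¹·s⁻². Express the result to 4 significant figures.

From ℏ = c = G = 1 the pressure scale is p_P = c⁷/(ℏG²).
  = 2.177 × 10^59 / 4.699 × 10^-55
  = 4.632 × 10^113 Pa

4.632 × 10^113 Pa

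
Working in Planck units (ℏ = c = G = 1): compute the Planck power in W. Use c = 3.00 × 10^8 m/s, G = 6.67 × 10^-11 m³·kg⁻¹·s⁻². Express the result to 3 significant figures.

3.64 × 10^52 W

From ℏ = c = G = 1 the power scale is P_P = c⁵/G.
  = 2.43 × 10^42 / 6.67 × 10^-11
  = 3.64 × 10^52 W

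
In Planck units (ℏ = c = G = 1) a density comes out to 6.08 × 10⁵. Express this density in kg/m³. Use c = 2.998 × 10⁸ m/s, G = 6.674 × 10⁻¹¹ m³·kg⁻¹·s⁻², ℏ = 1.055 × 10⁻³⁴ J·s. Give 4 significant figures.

3.134 × 10¹⁰² kg/m³

One Planck density: ρ_P = c⁵/(ℏG²) = 5.154 × 10⁹⁶ kg/m³.
6.08 × 10⁵ × 5.154 × 10⁹⁶ kg/m³ = 3.134 × 10¹⁰² kg/m³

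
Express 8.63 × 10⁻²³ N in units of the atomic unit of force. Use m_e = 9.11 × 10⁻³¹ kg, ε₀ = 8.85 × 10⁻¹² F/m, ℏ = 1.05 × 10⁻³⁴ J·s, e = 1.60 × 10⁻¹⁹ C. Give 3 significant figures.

1.04 × 10⁻¹⁵

atomic unit of force: F_au = E_h/a₀ = m_e²e⁶/((4πε₀)³ℏ⁴) = 8.33 × 10⁻⁸ N.
8.63 × 10⁻²³ / 8.33 × 10⁻⁸ = 1.04 × 10⁻¹⁵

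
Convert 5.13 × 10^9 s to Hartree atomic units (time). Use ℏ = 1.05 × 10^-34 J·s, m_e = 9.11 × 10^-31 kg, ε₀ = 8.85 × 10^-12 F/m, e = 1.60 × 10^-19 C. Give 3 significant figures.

2.14 × 10^26

atomic unit of time: τ_au = (4πε₀)²ℏ³/(m_e e⁴) = 2.40 × 10^-17 s.
5.13 × 10^9 / 2.40 × 10^-17 = 2.14 × 10^26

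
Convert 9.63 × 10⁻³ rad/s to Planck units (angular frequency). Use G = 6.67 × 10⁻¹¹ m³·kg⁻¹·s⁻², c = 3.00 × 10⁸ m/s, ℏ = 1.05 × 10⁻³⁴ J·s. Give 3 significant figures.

Planck angular frequency: ω_P = √(c⁵/(ℏG)) = 1.86 × 10⁴³ rad/s.
9.63 × 10⁻³ / 1.86 × 10⁴³ = 5.17 × 10⁻⁴⁶

5.17 × 10⁻⁴⁶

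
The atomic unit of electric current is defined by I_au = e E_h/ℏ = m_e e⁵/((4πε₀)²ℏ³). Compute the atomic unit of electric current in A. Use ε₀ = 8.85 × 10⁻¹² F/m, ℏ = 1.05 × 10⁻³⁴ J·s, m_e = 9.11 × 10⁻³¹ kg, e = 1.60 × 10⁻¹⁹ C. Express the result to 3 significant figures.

6.67 × 10⁻³ A

I_au = e E_h/ℏ = m_e e⁵/((4πε₀)²ℏ³)
E_h = 4.38 × 10⁻¹⁸ J
e·E_h/ℏ = 6.67 × 10⁻³ A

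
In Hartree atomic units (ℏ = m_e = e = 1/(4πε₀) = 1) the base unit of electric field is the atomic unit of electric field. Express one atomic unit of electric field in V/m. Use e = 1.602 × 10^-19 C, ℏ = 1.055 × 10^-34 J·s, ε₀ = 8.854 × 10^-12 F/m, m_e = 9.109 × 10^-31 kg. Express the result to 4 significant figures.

5.131 × 10^11 V/m

E_au = E_h/(e a₀) = m_e²e⁵/((4πε₀)³ℏ⁴)
E_h = 4.354 × 10^-18 J
a₀ = 5.297 × 10^-11 m
E_h/(e·a₀) = 5.131 × 10^11 V/m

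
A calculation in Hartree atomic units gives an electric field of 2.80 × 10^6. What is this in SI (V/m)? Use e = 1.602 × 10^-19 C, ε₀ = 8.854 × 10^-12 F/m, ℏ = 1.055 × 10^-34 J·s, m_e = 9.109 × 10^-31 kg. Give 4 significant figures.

1.437 × 10^18 V/m

One atomic unit of electric field: E_au = E_h/(e a₀) = m_e²e⁵/((4πε₀)³ℏ⁴) = 5.131 × 10^11 V/m.
2.80 × 10^6 × 5.131 × 10^11 V/m = 1.437 × 10^18 V/m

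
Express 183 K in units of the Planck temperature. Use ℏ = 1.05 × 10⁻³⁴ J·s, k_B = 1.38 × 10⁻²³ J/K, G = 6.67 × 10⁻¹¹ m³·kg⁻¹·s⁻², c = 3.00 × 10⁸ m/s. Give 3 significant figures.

Planck temperature: T_P = √(ℏc⁵/G) / k_B = 1.42 × 10³² K.
183 / 1.42 × 10³² = 1.29 × 10⁻³⁰

1.29 × 10⁻³⁰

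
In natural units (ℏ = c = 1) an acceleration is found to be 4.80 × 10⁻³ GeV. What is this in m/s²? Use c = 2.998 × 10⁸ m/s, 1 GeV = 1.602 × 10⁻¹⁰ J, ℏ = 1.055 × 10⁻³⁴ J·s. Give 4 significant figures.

Acceleration is [L]/[T]² = c·[E]/ℏ.
1 GeV → c/ℏ × (1 GeV in J) = 4.552 × 10³² m/s².
Result: 4.80 × 10⁻³ × 4.552 × 10³² = 2.185 × 10³⁰ m/s².

2.185 × 10³⁰ m/s²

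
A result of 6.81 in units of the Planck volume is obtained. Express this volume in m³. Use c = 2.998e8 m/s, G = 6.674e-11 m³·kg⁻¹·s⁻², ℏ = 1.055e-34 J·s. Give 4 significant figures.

One Planck volume: V_P = (ℏG/c³)^(3/2) = 4.224e-105 m³.
6.81 × 4.224e-105 m³ = 2.876e-104 m³

2.876e-104 m³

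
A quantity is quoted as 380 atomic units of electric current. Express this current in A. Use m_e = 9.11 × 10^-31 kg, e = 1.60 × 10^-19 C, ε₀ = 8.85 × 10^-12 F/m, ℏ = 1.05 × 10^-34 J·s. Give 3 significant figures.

2.54 A

One atomic unit of electric current: I_au = e E_h/ℏ = m_e e⁵/((4πε₀)²ℏ³) = 6.67 × 10^-3 A.
380 × 6.67 × 10^-3 A = 2.54 A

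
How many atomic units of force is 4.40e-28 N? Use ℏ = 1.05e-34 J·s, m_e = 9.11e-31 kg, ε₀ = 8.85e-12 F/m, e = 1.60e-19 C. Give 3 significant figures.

5.28e-21

atomic unit of force: F_au = E_h/a₀ = m_e²e⁶/((4πε₀)³ℏ⁴) = 8.33e-8 N.
4.40e-28 / 8.33e-8 = 5.28e-21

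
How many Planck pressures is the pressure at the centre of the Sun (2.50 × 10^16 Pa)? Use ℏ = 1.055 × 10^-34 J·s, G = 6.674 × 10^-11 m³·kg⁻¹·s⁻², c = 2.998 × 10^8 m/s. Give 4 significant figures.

5.397 × 10^-98

Planck pressure: p_P = c⁷/(ℏG²) = 4.632 × 10^113 Pa.
2.50 × 10^16 / 4.632 × 10^113 = 5.397 × 10^-98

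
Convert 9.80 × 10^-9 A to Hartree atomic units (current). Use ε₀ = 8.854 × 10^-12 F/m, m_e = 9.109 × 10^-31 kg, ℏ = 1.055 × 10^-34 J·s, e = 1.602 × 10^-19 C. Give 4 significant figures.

1.482 × 10^-6

atomic unit of electric current: I_au = e E_h/ℏ = m_e e⁵/((4πε₀)²ℏ³) = 6.612 × 10^-3 A.
9.80 × 10^-9 / 6.612 × 10^-3 = 1.482 × 10^-6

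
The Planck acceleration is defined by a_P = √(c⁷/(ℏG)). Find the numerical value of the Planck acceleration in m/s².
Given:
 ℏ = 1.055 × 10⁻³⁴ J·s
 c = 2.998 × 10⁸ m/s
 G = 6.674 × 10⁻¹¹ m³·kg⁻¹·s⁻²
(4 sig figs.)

5.560 × 10⁵¹ m/s²

a_P = √(c⁷/(ℏG))
  = √(3.092 × 10¹⁰³)
  = 5.560 × 10⁵¹ m/s²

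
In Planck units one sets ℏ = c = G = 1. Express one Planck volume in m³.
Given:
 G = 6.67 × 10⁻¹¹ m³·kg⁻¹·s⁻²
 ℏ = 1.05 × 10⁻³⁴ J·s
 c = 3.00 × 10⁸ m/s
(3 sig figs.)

V_P = (ℏG/c³)^(3/2)
  = √(1.75 × 10⁻²⁰⁹)
  = 4.18 × 10⁻¹⁰⁵ m³

4.18 × 10⁻¹⁰⁵ m³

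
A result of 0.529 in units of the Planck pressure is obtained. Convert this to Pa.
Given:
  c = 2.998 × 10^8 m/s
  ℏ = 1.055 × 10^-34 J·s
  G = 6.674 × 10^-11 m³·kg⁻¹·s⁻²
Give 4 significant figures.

2.450 × 10^113 Pa

One Planck pressure: p_P = c⁷/(ℏG²) = 4.632 × 10^113 Pa.
0.529 × 4.632 × 10^113 Pa = 2.450 × 10^113 Pa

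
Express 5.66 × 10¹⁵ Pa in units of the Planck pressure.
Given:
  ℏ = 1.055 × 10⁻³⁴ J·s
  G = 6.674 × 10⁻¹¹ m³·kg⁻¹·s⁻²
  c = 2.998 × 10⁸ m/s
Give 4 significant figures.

Planck pressure: p_P = c⁷/(ℏG²) = 4.632 × 10¹¹³ Pa.
5.66 × 10¹⁵ / 4.632 × 10¹¹³ = 1.222 × 10⁻⁹⁸

1.222 × 10⁻⁹⁸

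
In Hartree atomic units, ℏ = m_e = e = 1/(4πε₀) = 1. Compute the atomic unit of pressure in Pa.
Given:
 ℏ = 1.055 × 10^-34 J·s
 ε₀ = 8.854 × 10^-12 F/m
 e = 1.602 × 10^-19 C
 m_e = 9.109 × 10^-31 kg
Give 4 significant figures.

From ℏ = m_e = e = 1/(4πε₀) = 1 the pressure scale is P_au = E_h/a₀³ = m_e⁴e¹⁰/((4πε₀)⁵ℏ⁸).
E_h = 4.354 × 10^-18 J
a₀ = 5.297 × 10^-11 m
E_h/a₀³ = 2.929 × 10^13 Pa

2.929 × 10^13 Pa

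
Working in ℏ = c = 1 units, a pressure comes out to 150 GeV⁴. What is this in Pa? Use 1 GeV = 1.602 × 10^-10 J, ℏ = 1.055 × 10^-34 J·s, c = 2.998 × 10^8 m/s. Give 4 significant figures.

3.122 × 10^39 Pa

Pressure is [E]/[L]³ = [E]⁴/(ℏc)³.
1 GeV⁴ → 1/(ℏc)³ × (1 GeV in J)⁴ = 2.082 × 10^37 Pa.
Result: 150 × 2.082 × 10^37 = 3.122 × 10^39 Pa.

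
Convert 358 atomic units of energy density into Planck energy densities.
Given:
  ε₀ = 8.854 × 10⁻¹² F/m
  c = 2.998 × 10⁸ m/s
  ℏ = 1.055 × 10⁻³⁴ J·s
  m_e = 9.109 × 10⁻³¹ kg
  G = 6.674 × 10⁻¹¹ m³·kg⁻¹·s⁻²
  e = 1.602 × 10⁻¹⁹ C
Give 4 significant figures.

atomic unit of energy density: u_au = E_h/a₀³ = m_e⁴e¹⁰/((4πε₀)⁵ℏ⁸) = 2.929 × 10¹³ J/m³
Planck energy density: u_P = c⁷/(ℏG²) = 4.632 × 10¹¹³ J/m³
358 × 2.929 × 10¹³ / 4.632 × 10¹¹³ = 2.264 × 10⁻⁹⁸

2.264 × 10⁻⁹⁸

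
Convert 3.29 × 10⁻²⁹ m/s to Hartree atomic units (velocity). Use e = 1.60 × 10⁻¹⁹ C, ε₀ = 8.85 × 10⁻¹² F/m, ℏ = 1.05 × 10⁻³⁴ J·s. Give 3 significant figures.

atomic unit of velocity: v_au = e²/(4πε₀ℏ) = 2.19 × 10⁶ m/s.
3.29 × 10⁻²⁹ / 2.19 × 10⁶ = 1.50 × 10⁻³⁵

1.50 × 10⁻³⁵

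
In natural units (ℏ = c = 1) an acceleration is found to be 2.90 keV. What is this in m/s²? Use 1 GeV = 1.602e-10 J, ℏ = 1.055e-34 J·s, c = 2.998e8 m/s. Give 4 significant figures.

Acceleration is [L]/[T]² = c·[E]/ℏ.
1 GeV → c/ℏ × (1 GeV in J) = 4.552e32 m/s².
Convert the energy scale: 2.90 keV = 2.90e-6 GeV.
Result: 2.90e-6 × 4.552e32 = 1.320e27 m/s².

1.320e27 m/s²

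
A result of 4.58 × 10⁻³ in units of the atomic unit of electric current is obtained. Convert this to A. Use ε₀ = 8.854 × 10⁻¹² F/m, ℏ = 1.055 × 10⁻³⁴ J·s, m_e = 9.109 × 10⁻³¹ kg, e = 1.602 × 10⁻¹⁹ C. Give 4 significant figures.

One atomic unit of electric current: I_au = e E_h/ℏ = m_e e⁵/((4πε₀)²ℏ³) = 6.612 × 10⁻³ A.
4.58 × 10⁻³ × 6.612 × 10⁻³ A = 3.028 × 10⁻⁵ A

3.028 × 10⁻⁵ A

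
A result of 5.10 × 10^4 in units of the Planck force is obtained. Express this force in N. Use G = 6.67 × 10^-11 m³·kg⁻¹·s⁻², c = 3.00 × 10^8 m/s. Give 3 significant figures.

6.19 × 10^48 N

One Planck force: F_P = c⁴/G = 1.21 × 10^44 N.
5.10 × 10^4 × 1.21 × 10^44 N = 6.19 × 10^48 N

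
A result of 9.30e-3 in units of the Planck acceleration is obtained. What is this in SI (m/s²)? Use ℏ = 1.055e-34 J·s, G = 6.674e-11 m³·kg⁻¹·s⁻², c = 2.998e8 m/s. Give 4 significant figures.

5.171e49 m/s²

One Planck acceleration: a_P = √(c⁷/(ℏG)) = 5.560e51 m/s².
9.30e-3 × 5.560e51 m/s² = 5.171e49 m/s²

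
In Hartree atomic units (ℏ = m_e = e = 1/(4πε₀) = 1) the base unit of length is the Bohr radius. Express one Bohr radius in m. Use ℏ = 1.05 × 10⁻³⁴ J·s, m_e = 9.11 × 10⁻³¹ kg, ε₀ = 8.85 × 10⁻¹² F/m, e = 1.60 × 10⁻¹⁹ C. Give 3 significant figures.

5.26 × 10⁻¹¹ m

a₀ = 4πε₀ℏ²/(m_e e²)
  = 1.23 × 10⁻⁷⁸ / 2.33 × 10⁻⁶⁸
  = 5.26 × 10⁻¹¹ m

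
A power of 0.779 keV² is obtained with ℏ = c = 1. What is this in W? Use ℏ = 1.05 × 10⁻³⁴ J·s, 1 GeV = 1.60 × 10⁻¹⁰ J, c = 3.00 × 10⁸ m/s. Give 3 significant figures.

Power is [E]/[T] = [E]²/ℏ.
1 GeV² → 1/ℏ × (1 GeV in J)² = 2.44 × 10¹⁴ W.
Convert the energy scale: 0.779 keV² = 7.79 × 10⁻¹³ GeV².
Result: 7.79 × 10⁻¹³ × 2.44 × 10¹⁴ = 190 W.

190 W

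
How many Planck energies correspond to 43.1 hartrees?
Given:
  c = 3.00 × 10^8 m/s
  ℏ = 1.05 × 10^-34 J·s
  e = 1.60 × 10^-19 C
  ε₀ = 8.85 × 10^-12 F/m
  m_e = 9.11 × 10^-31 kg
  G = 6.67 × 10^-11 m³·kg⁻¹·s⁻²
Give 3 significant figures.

hartree: E_h = m_e e⁴/(4πε₀ℏ)² = 4.38 × 10^-18 J
Planck energy: E_P = √(ℏc⁵/G) = 1.96 × 10^9 J
43.1 × 4.38 × 10^-18 / 1.96 × 10^9 = 9.65 × 10^-26

9.65 × 10^-26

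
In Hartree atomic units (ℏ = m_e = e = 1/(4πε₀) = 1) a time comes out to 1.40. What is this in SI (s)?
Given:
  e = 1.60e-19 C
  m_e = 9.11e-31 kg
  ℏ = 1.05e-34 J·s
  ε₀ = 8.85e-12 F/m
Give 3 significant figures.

One atomic unit of time: τ_au = (4πε₀)²ℏ³/(m_e e⁴) = 2.40e-17 s.
1.40 × 2.40e-17 s = 3.36e-17 s

3.36e-17 s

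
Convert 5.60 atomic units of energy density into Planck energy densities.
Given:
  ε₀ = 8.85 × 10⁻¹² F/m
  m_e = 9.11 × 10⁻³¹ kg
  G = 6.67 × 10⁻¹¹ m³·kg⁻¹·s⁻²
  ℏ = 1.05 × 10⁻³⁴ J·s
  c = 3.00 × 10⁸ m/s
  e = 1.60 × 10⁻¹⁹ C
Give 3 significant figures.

atomic unit of energy density: u_au = E_h/a₀³ = m_e⁴e¹⁰/((4πε₀)⁵ℏ⁸) = 3.01 × 10¹³ J/m³
Planck energy density: u_P = c⁷/(ℏG²) = 4.68 × 10¹¹³ J/m³
5.60 × 3.01 × 10¹³ / 4.68 × 10¹¹³ = 3.60 × 10⁻¹⁰⁰

3.60 × 10⁻¹⁰⁰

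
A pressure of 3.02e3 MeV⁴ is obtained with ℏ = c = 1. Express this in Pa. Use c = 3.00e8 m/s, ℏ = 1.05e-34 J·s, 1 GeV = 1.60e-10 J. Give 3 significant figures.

6.33e28 Pa

Pressure is [E]/[L]³ = [E]⁴/(ℏc)³.
1 GeV⁴ → 1/(ℏc)³ × (1 GeV in J)⁴ = 2.10e37 Pa.
Convert the energy scale: 3.02e3 MeV⁴ = 3.02e-9 GeV⁴.
Result: 3.02e-9 × 2.10e37 = 6.33e28 Pa.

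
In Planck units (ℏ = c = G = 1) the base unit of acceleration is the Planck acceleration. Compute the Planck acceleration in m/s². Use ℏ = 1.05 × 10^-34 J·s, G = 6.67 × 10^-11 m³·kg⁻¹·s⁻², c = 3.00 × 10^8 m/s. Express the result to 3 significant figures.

a_P = √(c⁷/(ℏG))
  = √(3.12 × 10^103)
  = 5.59 × 10^51 m/s²

5.59 × 10^51 m/s²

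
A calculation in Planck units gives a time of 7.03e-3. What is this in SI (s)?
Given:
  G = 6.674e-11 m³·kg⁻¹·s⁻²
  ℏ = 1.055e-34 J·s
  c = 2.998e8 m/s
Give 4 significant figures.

3.790e-46 s

One Planck time: t_P = √(ℏG/c⁵) = 5.392e-44 s.
7.03e-3 × 5.392e-44 s = 3.790e-46 s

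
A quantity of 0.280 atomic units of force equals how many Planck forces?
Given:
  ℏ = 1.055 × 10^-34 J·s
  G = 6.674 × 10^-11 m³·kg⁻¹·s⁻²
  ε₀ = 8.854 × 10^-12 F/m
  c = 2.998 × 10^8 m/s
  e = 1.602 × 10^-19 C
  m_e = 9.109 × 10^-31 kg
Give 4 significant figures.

1.901 × 10^-52

atomic unit of force: F_au = E_h/a₀ = m_e²e⁶/((4πε₀)³ℏ⁴) = 8.220 × 10^-8 N
Planck force: F_P = c⁴/G = 1.210 × 10^44 N
0.280 × 8.220 × 10^-8 / 1.210 × 10^44 = 1.901 × 10^-52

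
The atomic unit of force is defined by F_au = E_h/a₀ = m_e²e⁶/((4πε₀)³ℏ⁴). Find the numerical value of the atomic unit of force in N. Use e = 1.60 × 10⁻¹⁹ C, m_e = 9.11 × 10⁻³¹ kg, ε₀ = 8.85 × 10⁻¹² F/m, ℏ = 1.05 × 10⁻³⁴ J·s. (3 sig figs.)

F_au = E_h/a₀ = m_e²e⁶/((4πε₀)³ℏ⁴)
E_h = 4.38 × 10⁻¹⁸ J
a₀ = 5.26 × 10⁻¹¹ m
E_h/a₀ = 8.33 × 10⁻⁸ N

8.33 × 10⁻⁸ N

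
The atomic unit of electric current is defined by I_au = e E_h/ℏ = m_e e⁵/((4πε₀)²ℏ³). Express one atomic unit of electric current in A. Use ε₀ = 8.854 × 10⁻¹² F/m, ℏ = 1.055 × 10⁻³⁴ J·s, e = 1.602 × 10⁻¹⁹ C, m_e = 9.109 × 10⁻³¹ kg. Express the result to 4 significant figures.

6.612 × 10⁻³ A

I_au = e E_h/ℏ = m_e e⁵/((4πε₀)²ℏ³)
E_h = 4.354 × 10⁻¹⁸ J
e·E_h/ℏ = 6.612 × 10⁻³ A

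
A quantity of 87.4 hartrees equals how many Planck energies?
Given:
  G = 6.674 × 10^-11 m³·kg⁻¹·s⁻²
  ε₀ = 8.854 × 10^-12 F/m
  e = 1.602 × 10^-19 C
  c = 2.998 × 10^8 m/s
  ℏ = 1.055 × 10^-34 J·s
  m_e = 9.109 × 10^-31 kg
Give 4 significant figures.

1.945 × 10^-25

hartree: E_h = m_e e⁴/(4πε₀ℏ)² = 4.354 × 10^-18 J
Planck energy: E_P = √(ℏc⁵/G) = 1.957 × 10^9 J
87.4 × 4.354 × 10^-18 / 1.957 × 10^9 = 1.945 × 10^-25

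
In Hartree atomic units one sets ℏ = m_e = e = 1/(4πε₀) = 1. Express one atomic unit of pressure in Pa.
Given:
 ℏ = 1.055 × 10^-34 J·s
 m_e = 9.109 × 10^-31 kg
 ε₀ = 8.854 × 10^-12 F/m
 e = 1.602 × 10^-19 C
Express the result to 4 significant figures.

P_au = E_h/a₀³ = m_e⁴e¹⁰/((4πε₀)⁵ℏ⁸)
E_h = 4.354 × 10^-18 J
a₀ = 5.297 × 10^-11 m
E_h/a₀³ = 2.929 × 10^13 Pa

2.929 × 10^13 Pa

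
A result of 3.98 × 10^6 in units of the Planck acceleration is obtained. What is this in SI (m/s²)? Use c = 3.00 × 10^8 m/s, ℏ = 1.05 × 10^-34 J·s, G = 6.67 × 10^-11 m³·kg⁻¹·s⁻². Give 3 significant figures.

One Planck acceleration: a_P = √(c⁷/(ℏG)) = 5.59 × 10^51 m/s².
3.98 × 10^6 × 5.59 × 10^51 m/s² = 2.22 × 10^58 m/s²

2.22 × 10^58 m/s²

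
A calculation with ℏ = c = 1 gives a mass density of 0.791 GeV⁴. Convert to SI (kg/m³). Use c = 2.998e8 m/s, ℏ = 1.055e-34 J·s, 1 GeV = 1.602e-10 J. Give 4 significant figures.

Mass density is [E]/(c²[L]³) = [E]⁴/(ℏ³c⁵).
1 GeV⁴ → 1/(ℏ³c⁵) × (1 GeV in J)⁴ = 2.316e20 kg/m³.
Result: 0.791 × 2.316e20 = 1.832e20 kg/m³.

1.832e20 kg/m³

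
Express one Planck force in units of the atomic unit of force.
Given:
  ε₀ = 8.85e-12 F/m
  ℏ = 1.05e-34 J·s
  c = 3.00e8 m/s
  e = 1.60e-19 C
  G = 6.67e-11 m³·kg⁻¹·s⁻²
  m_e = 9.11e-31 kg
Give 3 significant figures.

1.46e51

Planck force: F_P = c⁴/G = 1.21e44 N
atomic unit of force: F_au = E_h/a₀ = m_e²e⁶/((4πε₀)³ℏ⁴) = 8.33e-8 N
ratio = 1.21e44 / 8.33e-8 = 1.46e51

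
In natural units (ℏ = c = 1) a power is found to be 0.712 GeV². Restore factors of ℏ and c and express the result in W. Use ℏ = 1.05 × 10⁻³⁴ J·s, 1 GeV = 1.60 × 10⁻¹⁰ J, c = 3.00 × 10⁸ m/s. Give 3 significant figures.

1.74 × 10¹⁴ W

Power is [E]/[T] = [E]²/ℏ.
1 GeV² → 1/ℏ × (1 GeV in J)² = 2.44 × 10¹⁴ W.
Result: 0.712 × 2.44 × 10¹⁴ = 1.74 × 10¹⁴ W.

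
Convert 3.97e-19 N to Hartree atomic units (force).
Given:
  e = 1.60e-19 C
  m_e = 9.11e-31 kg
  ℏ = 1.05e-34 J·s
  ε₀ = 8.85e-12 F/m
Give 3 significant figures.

4.77e-12

atomic unit of force: F_au = E_h/a₀ = m_e²e⁶/((4πε₀)³ℏ⁴) = 8.33e-8 N.
3.97e-19 / 8.33e-8 = 4.77e-12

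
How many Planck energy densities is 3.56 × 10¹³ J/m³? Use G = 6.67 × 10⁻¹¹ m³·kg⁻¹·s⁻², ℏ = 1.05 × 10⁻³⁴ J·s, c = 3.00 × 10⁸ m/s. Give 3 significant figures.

7.60 × 10⁻¹⁰¹

Planck energy density: u_P = c⁷/(ℏG²) = 4.68 × 10¹¹³ J/m³.
3.56 × 10¹³ / 4.68 × 10¹¹³ = 7.60 × 10⁻¹⁰¹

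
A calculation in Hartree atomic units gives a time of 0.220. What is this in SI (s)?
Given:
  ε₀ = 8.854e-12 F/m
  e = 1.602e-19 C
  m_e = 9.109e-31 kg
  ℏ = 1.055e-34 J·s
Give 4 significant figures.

5.330e-18 s

One atomic unit of time: τ_au = (4πε₀)²ℏ³/(m_e e⁴) = 2.423e-17 s.
0.220 × 2.423e-17 s = 5.330e-18 s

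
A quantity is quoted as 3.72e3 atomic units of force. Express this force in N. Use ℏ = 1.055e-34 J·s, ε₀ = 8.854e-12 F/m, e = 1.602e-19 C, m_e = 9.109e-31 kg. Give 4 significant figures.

One atomic unit of force: F_au = E_h/a₀ = m_e²e⁶/((4πε₀)³ℏ⁴) = 8.220e-8 N.
3.72e3 × 8.220e-8 N = 3.058e-4 N

3.058e-4 N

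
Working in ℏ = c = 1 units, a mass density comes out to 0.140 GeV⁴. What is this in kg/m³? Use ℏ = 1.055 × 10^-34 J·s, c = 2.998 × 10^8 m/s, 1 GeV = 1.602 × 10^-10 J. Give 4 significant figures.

3.242 × 10^19 kg/m³

Mass density is [E]/(c²[L]³) = [E]⁴/(ℏ³c⁵).
1 GeV⁴ → 1/(ℏ³c⁵) × (1 GeV in J)⁴ = 2.316 × 10^20 kg/m³.
Result: 0.140 × 2.316 × 10^20 = 3.242 × 10^19 kg/m³.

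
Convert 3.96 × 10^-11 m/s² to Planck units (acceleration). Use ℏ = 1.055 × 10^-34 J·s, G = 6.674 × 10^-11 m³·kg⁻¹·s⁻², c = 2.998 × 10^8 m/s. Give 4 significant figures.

7.122 × 10^-63

Planck acceleration: a_P = √(c⁷/(ℏG)) = 5.560 × 10^51 m/s².
3.96 × 10^-11 / 5.560 × 10^51 = 7.122 × 10^-63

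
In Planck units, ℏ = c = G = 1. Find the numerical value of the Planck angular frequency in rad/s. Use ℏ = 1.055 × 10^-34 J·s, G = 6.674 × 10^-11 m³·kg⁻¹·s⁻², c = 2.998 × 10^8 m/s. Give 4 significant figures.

1.855 × 10^43 rad/s

Dimensional analysis gives ω_P = √(c⁵/(ℏG)).
  = √(3.440 × 10^86)
  = 1.855 × 10^43 rad/s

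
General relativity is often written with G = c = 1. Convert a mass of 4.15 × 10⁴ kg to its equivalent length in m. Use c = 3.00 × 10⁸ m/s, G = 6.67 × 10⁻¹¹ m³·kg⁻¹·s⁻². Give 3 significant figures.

3.08 × 10⁻²³ m

In G = c = 1 units mass has dimensions of length; the conversion factor is G/c².
4.15 × 10⁴ kg × (G/c²) = 3.08 × 10⁻²³ m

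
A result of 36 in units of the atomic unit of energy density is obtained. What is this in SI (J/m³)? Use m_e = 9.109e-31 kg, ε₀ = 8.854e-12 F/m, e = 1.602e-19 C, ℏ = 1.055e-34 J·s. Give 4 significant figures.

1.054e15 J/m³

One atomic unit of energy density: u_au = E_h/a₀³ = m_e⁴e¹⁰/((4πε₀)⁵ℏ⁸) = 2.929e13 J/m³.
36 × 2.929e13 J/m³ = 1.054e15 J/m³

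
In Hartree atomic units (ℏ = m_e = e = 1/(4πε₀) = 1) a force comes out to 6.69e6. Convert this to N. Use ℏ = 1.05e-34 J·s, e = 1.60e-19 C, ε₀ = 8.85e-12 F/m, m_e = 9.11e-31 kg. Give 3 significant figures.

One atomic unit of force: F_au = E_h/a₀ = m_e²e⁶/((4πε₀)³ℏ⁴) = 8.33e-8 N.
6.69e6 × 8.33e-8 N = 0.557 N

0.557 N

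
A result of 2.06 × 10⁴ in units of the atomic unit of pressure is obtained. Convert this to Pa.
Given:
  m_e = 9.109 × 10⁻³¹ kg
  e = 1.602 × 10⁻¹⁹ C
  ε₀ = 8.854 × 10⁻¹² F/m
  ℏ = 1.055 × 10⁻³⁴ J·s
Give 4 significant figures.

6.034 × 10¹⁷ Pa

One atomic unit of pressure: P_au = E_h/a₀³ = m_e⁴e¹⁰/((4πε₀)⁵ℏ⁸) = 2.929 × 10¹³ Pa.
2.06 × 10⁴ × 2.929 × 10¹³ Pa = 6.034 × 10¹⁷ Pa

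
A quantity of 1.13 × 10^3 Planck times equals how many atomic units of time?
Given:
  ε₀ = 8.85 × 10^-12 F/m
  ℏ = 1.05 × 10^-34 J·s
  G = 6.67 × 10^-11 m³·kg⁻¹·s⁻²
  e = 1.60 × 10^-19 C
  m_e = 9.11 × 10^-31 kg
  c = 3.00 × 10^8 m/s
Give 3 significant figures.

2.53 × 10^-24

Planck time: t_P = √(ℏG/c⁵) = 5.37 × 10^-44 s
atomic unit of time: τ_au = (4πε₀)²ℏ³/(m_e e⁴) = 2.40 × 10^-17 s
1.13 × 10^3 × 5.37 × 10^-44 / 2.40 × 10^-17 = 2.53 × 10^-24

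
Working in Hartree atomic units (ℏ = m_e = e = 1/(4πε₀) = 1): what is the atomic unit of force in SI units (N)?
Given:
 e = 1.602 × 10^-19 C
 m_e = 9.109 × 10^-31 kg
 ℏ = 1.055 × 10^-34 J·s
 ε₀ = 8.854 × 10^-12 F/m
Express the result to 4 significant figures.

8.220 × 10^-8 N

Dimensional analysis gives F_au = E_h/a₀ = m_e²e⁶/((4πε₀)³ℏ⁴).
E_h = 4.354 × 10^-18 J
a₀ = 5.297 × 10^-11 m
E_h/a₀ = 8.220 × 10^-8 N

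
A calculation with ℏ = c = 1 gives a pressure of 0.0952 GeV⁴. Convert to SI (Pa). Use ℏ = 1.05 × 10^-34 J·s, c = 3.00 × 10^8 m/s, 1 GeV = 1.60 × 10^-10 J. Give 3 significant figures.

2.00 × 10^36 Pa

Pressure is [E]/[L]³ = [E]⁴/(ℏc)³.
1 GeV⁴ → 1/(ℏc)³ × (1 GeV in J)⁴ = 2.10 × 10^37 Pa.
Result: 0.0952 × 2.10 × 10^37 = 2.00 × 10^36 Pa.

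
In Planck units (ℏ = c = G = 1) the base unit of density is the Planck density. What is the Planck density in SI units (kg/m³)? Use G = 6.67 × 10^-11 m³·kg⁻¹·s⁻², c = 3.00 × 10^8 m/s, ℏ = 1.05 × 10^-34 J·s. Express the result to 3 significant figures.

5.20 × 10^96 kg/m³

ρ_P = c⁵/(ℏG²)
  = 2.43 × 10^42 / 4.67 × 10^-55
  = 5.20 × 10^96 kg/m³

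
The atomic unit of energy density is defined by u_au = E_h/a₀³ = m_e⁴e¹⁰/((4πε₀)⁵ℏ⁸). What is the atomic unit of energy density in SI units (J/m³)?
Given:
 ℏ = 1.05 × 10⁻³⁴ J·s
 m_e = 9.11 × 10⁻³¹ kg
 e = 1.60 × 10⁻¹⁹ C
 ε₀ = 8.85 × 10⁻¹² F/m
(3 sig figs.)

u_au = E_h/a₀³ = m_e⁴e¹⁰/((4πε₀)⁵ℏ⁸)
E_h = 4.38 × 10⁻¹⁸ J
a₀ = 5.26 × 10⁻¹¹ m
E_h/a₀³ = 3.01 × 10¹³ J/m³

3.01 × 10¹³ J/m³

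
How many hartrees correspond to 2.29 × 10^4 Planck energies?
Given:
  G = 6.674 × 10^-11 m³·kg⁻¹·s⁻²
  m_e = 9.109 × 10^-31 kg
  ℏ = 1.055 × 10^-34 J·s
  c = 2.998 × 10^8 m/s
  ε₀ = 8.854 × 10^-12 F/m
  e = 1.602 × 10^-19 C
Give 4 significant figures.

1.029 × 10^31

Planck energy: E_P = √(ℏc⁵/G) = 1.957 × 10^9 J
hartree: E_h = m_e e⁴/(4πε₀ℏ)² = 4.354 × 10^-18 J
2.29 × 10^4 × 1.957 × 10^9 / 4.354 × 10^-18 = 1.029 × 10^31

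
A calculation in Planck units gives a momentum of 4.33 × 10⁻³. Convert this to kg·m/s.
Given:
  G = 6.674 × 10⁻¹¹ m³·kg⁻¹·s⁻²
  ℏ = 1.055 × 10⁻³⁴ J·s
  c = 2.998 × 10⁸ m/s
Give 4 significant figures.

One Planck momentum: p_P = √(ℏc³/G) = 6.527 kg·m/s.
4.33 × 10⁻³ × 6.527 kg·m/s = 0.02826 kg·m/s

0.02826 kg·m/s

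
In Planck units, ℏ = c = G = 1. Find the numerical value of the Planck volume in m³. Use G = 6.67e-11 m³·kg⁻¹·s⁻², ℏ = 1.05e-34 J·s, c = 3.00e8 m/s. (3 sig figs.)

The unique combination of the constants set to 1 with dimensions of volume is V_P = (ℏG/c³)^(3/2).
  = √(1.75e-209)
  = 4.18e-105 m³

4.18e-105 m³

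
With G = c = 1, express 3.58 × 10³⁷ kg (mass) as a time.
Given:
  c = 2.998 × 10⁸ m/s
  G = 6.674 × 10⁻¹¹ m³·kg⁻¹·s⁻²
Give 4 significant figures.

88.67 s

Mass → time via G/c³.
3.58 × 10³⁷ kg × (G/c³) = 88.67 s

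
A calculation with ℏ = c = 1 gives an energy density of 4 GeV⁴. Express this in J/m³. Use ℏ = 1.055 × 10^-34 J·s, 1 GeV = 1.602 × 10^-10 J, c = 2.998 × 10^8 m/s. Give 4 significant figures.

[E]/[L]³ = [E]⁴/(ℏc)³; restore (ℏc)⁻³.
1 GeV⁴ → 1/(ℏc)³ × (1 GeV in J)⁴ = 2.082 × 10^37 J/m³.
Result: 4 × 2.082 × 10^37 = 8.326 × 10^37 J/m³.

8.326 × 10^37 J/m³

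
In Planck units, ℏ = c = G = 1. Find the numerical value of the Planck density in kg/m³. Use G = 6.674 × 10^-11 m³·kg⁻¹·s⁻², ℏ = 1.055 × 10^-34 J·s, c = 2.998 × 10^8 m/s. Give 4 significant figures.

5.154 × 10^96 kg/m³

Dimensional analysis gives ρ_P = c⁵/(ℏG²).
  = 2.422 × 10^42 / 4.699 × 10^-55
  = 5.154 × 10^96 kg/m³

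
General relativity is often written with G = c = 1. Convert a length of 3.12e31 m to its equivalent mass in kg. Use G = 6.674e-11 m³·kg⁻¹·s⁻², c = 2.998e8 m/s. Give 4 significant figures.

Length → mass via c²/G.
3.12e31 m × (c²/G) = 4.202e58 kg

4.202e58 kg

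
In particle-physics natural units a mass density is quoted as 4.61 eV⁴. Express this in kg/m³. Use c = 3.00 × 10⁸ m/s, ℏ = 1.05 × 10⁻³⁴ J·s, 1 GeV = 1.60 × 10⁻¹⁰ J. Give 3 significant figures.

Mass density is [E]/(c²[L]³) = [E]⁴/(ℏ³c⁵).
1 GeV⁴ → 1/(ℏ³c⁵) × (1 GeV in J)⁴ = 2.33 × 10²⁰ kg/m³.
Convert the energy scale: 4.61 eV⁴ = 4.61 × 10⁻³⁶ GeV⁴.
Result: 4.61 × 10⁻³⁶ × 2.33 × 10²⁰ = 1.07 × 10⁻¹⁵ kg/m³.

1.07 × 10⁻¹⁵ kg/m³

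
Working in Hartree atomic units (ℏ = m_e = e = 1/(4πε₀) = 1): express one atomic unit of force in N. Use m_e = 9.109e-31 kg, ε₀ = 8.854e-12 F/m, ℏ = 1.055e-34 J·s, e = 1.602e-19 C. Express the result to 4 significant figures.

From ℏ = m_e = e = 1/(4πε₀) = 1 the force scale is F_au = E_h/a₀ = m_e²e⁶/((4πε₀)³ℏ⁴).
E_h = 4.354e-18 J
a₀ = 5.297e-11 m
E_h/a₀ = 8.220e-8 N

8.220e-8 N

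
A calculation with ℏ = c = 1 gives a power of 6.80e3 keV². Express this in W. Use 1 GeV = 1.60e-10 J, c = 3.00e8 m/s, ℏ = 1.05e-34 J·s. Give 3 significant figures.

1.66e6 W

Power is [E]/[T] = [E]²/ℏ.
1 GeV² → 1/ℏ × (1 GeV in J)² = 2.44e14 W.
Convert the energy scale: 6.80e3 keV² = 6.80e-9 GeV².
Result: 6.80e-9 × 2.44e14 = 1.66e6 W.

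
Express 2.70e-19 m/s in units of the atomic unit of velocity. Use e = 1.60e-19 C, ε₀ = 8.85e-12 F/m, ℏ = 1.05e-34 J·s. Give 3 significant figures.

atomic unit of velocity: v_au = e²/(4πε₀ℏ) = 2.19e6 m/s.
2.70e-19 / 2.19e6 = 1.23e-25

1.23e-25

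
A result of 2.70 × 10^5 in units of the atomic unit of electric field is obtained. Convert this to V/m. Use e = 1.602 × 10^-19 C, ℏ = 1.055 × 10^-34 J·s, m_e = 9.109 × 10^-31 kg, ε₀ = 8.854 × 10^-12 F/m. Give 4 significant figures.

1.385 × 10^17 V/m

One atomic unit of electric field: E_au = E_h/(e a₀) = m_e²e⁵/((4πε₀)³ℏ⁴) = 5.131 × 10^11 V/m.
2.70 × 10^5 × 5.131 × 10^11 V/m = 1.385 × 10^17 V/m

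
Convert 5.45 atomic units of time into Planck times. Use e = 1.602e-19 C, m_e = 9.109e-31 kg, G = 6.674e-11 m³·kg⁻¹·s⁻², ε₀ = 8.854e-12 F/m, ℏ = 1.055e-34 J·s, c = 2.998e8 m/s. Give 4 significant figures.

atomic unit of time: τ_au = (4πε₀)²ℏ³/(m_e e⁴) = 2.423e-17 s
Planck time: t_P = √(ℏG/c⁵) = 5.392e-44 s
5.45 × 2.423e-17 / 5.392e-44 = 2.449e27

2.449e27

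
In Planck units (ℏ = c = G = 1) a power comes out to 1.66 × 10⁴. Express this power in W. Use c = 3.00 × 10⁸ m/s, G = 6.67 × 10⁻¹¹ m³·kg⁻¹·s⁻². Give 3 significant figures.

One Planck power: P_P = c⁵/G = 3.64 × 10⁵² W.
1.66 × 10⁴ × 3.64 × 10⁵² W = 6.05 × 10⁵⁶ W

6.05 × 10⁵⁶ W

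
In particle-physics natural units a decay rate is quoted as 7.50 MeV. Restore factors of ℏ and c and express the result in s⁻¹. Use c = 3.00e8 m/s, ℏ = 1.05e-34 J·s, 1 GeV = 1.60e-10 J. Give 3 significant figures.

1.14e22 s⁻¹

A rate is [E]/ℏ; divide by ℏ.
1 GeV → 1/ℏ × (1 GeV in J) = 1.52e24 s⁻¹.
Convert the energy scale: 7.50 MeV = 7.50e-3 GeV.
Result: 7.50e-3 × 1.52e24 = 1.14e22 s⁻¹.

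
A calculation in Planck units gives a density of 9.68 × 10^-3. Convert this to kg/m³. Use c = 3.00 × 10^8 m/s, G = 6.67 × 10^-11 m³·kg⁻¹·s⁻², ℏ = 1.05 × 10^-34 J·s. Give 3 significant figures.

One Planck density: ρ_P = c⁵/(ℏG²) = 5.20 × 10^96 kg/m³.
9.68 × 10^-3 × 5.20 × 10^96 kg/m³ = 5.04 × 10^94 kg/m³

5.04 × 10^94 kg/m³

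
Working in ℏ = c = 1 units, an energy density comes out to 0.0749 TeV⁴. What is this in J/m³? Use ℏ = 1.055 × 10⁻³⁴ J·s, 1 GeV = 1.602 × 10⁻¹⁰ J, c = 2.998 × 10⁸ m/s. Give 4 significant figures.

1.559 × 10⁴⁸ J/m³

[E]/[L]³ = [E]⁴/(ℏc)³; restore (ℏc)⁻³.
1 GeV⁴ → 1/(ℏc)³ × (1 GeV in J)⁴ = 2.082 × 10³⁷ J/m³.
Convert the energy scale: 0.0749 TeV⁴ = 7.49 × 10¹⁰ GeV⁴.
Result: 7.49 × 10¹⁰ × 2.082 × 10³⁷ = 1.559 × 10⁴⁸ J/m³.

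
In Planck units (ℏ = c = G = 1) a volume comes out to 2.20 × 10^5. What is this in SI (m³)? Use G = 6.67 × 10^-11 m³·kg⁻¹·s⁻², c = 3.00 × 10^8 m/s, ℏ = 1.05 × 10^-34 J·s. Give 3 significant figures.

9.19 × 10^-100 m³

One Planck volume: V_P = (ℏG/c³)^(3/2) = 4.18 × 10^-105 m³.
2.20 × 10^5 × 4.18 × 10^-105 m³ = 9.19 × 10^-100 m³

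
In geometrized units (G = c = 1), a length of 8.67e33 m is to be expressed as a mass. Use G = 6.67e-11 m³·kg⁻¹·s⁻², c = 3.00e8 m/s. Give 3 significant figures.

1.17e61 kg

Length → mass via c²/G.
8.67e33 m × (c²/G) = 1.17e61 kg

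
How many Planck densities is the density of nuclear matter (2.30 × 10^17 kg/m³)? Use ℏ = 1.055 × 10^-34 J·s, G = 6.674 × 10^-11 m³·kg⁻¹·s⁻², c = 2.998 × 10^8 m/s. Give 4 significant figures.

Planck density: ρ_P = c⁵/(ℏG²) = 5.154 × 10^96 kg/m³.
2.30 × 10^17 / 5.154 × 10^96 = 4.463 × 10^-80

4.463 × 10^-80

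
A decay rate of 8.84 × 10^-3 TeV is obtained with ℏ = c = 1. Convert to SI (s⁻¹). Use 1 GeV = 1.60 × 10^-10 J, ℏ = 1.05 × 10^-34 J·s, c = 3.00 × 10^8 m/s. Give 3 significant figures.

1.35 × 10^25 s⁻¹

A rate is [E]/ℏ; divide by ℏ.
1 GeV → 1/ℏ × (1 GeV in J) = 1.52 × 10^24 s⁻¹.
Convert the energy scale: 8.84 × 10^-3 TeV = 8.84 GeV.
Result: 8.84 × 1.52 × 10^24 = 1.35 × 10^25 s⁻¹.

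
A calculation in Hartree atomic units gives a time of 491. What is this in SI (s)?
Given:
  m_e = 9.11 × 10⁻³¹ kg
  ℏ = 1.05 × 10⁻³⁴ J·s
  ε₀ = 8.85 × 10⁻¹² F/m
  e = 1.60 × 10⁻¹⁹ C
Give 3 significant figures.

1.18 × 10⁻¹⁴ s

One atomic unit of time: τ_au = (4πε₀)²ℏ³/(m_e e⁴) = 2.40 × 10⁻¹⁷ s.
491 × 2.40 × 10⁻¹⁷ s = 1.18 × 10⁻¹⁴ s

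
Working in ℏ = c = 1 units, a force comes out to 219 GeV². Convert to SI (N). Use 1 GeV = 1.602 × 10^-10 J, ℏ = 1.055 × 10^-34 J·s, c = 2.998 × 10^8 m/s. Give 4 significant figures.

1.777 × 10^8 N

Force is [E]/[L] = [E]²/(ℏc); restore (ℏc)⁻¹.
1 GeV² → 1/(ℏc) × (1 GeV in J)² = 8.114 × 10^5 N.
Result: 219 × 8.114 × 10^5 = 1.777 × 10^8 N.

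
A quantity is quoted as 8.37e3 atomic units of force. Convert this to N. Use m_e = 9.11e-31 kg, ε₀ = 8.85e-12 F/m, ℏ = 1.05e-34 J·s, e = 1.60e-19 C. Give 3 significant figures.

6.97e-4 N

One atomic unit of force: F_au = E_h/a₀ = m_e²e⁶/((4πε₀)³ℏ⁴) = 8.33e-8 N.
8.37e3 × 8.33e-8 N = 6.97e-4 N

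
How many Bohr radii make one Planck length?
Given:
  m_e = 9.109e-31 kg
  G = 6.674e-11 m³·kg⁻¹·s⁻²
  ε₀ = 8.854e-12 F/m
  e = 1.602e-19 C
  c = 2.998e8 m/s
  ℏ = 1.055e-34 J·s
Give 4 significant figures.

3.051e-25

Planck length: ℓ_P = √(ℏG/c³) = 1.616e-35 m
Bohr radius: a₀ = 4πε₀ℏ²/(m_e e²) = 5.297e-11 m
ratio = 1.616e-35 / 5.297e-11 = 3.051e-25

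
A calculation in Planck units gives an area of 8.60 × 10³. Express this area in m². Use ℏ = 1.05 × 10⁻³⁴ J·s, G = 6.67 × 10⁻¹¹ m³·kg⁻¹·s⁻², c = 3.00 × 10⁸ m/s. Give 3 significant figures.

One Planck area: A_P = ℏG/c³ = 2.59 × 10⁻⁷⁰ m².
8.60 × 10³ × 2.59 × 10⁻⁷⁰ m² = 2.23 × 10⁻⁶⁶ m²

2.23 × 10⁻⁶⁶ m²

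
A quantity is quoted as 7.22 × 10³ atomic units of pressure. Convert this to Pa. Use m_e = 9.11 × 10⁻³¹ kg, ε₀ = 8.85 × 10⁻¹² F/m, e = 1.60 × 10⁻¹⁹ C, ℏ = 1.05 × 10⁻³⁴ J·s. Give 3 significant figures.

One atomic unit of pressure: P_au = E_h/a₀³ = m_e⁴e¹⁰/((4πε₀)⁵ℏ⁸) = 3.01 × 10¹³ Pa.
7.22 × 10³ × 3.01 × 10¹³ Pa = 2.18 × 10¹⁷ Pa

2.18 × 10¹⁷ Pa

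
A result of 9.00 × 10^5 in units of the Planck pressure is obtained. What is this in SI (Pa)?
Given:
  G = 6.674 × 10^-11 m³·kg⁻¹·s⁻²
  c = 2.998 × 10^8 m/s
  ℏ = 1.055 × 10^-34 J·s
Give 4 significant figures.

One Planck pressure: p_P = c⁷/(ℏG²) = 4.632 × 10^113 Pa.
9.00 × 10^5 × 4.632 × 10^113 Pa = 4.169 × 10^119 Pa

4.169 × 10^119 Pa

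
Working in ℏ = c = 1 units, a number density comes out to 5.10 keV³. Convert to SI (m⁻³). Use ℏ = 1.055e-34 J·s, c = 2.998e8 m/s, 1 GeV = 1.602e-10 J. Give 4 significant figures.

6.627e29 m⁻³

Number density is [L]⁻³ = [E]³/(ℏc)³.
1 GeV³ → 1/(ℏc)³ × (1 GeV in J)³ = 1.299e47 m⁻³.
Convert the energy scale: 5.10 keV³ = 5.10e-18 GeV³.
Result: 5.10e-18 × 1.299e47 = 6.627e29 m⁻³.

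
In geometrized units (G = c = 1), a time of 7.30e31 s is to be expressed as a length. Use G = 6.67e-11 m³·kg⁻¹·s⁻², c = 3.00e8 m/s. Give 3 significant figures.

2.19e40 m

Time → length via c.
7.30e31 s × (c) = 2.19e40 m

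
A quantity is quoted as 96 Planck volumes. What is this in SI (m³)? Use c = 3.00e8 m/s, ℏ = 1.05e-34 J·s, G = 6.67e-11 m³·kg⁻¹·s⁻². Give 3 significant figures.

4.01e-103 m³

One Planck volume: V_P = (ℏG/c³)^(3/2) = 4.18e-105 m³.
96 × 4.18e-105 m³ = 4.01e-103 m³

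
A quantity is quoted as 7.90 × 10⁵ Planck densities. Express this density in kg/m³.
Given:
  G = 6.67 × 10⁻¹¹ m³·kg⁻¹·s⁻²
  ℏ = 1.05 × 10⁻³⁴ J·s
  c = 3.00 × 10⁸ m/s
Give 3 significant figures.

One Planck density: ρ_P = c⁵/(ℏG²) = 5.20 × 10⁹⁶ kg/m³.
7.90 × 10⁵ × 5.20 × 10⁹⁶ kg/m³ = 4.11 × 10¹⁰² kg/m³

4.11 × 10¹⁰² kg/m³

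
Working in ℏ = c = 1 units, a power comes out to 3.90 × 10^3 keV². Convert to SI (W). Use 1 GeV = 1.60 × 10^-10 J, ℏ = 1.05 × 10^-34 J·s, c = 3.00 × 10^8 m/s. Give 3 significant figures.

Power is [E]/[T] = [E]²/ℏ.
1 GeV² → 1/ℏ × (1 GeV in J)² = 2.44 × 10^14 W.
Convert the energy scale: 3.90 × 10^3 keV² = 3.90 × 10^-9 GeV².
Result: 3.90 × 10^-9 × 2.44 × 10^14 = 9.51 × 10^5 W.

9.51 × 10^5 W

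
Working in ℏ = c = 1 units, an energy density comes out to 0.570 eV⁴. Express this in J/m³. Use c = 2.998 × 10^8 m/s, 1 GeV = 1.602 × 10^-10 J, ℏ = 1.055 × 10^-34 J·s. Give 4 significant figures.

[E]/[L]³ = [E]⁴/(ℏc)³; restore (ℏc)⁻³.
1 GeV⁴ → 1/(ℏc)³ × (1 GeV in J)⁴ = 2.082 × 10^37 J/m³.
Convert the energy scale: 0.570 eV⁴ = 5.70 × 10^-37 GeV⁴.
Result: 5.70 × 10^-37 × 2.082 × 10^37 = 11.87 J/m³.

11.87 J/m³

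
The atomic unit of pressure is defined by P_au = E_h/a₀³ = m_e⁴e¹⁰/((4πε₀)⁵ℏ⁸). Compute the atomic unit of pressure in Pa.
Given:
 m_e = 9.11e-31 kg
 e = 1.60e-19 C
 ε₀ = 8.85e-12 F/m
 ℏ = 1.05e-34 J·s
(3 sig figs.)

3.01e13 Pa

P_au = E_h/a₀³ = m_e⁴e¹⁰/((4πε₀)⁵ℏ⁸)
E_h = 4.38e-18 J
a₀ = 5.26e-11 m
E_h/a₀³ = 3.01e13 Pa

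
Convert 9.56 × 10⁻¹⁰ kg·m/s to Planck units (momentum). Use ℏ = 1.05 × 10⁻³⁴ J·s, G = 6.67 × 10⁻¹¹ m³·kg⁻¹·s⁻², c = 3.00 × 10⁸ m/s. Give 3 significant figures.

Planck momentum: p_P = √(ℏc³/G) = 6.52 kg·m/s.
9.56 × 10⁻¹⁰ / 6.52 = 1.47 × 10⁻¹⁰

1.47 × 10⁻¹⁰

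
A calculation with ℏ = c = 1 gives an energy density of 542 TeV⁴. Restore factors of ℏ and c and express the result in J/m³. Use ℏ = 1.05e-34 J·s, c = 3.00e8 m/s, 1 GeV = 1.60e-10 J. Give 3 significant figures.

1.14e52 J/m³

[E]/[L]³ = [E]⁴/(ℏc)³; restore (ℏc)⁻³.
1 GeV⁴ → 1/(ℏc)³ × (1 GeV in J)⁴ = 2.10e37 J/m³.
Convert the energy scale: 542 TeV⁴ = 5.42e14 GeV⁴.
Result: 5.42e14 × 2.10e37 = 1.14e52 J/m³.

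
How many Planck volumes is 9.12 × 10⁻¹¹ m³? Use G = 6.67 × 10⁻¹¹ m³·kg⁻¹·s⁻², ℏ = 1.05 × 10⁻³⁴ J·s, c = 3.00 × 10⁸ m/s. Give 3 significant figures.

Planck volume: V_P = (ℏG/c³)^(3/2) = 4.18 × 10⁻¹⁰⁵ m³.
9.12 × 10⁻¹¹ / 4.18 × 10⁻¹⁰⁵ = 2.18 × 10⁹⁴

2.18 × 10⁹⁴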